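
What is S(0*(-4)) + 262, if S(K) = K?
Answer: 262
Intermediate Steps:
S(0*(-4)) + 262 = 0*(-4) + 262 = 0 + 262 = 262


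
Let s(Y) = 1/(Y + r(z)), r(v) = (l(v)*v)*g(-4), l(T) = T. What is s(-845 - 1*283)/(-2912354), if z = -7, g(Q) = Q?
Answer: 1/3855956696 ≈ 2.5934e-10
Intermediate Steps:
r(v) = -4*v² (r(v) = (v*v)*(-4) = v²*(-4) = -4*v²)
s(Y) = 1/(-196 + Y) (s(Y) = 1/(Y - 4*(-7)²) = 1/(Y - 4*49) = 1/(Y - 196) = 1/(-196 + Y))
s(-845 - 1*283)/(-2912354) = 1/(-196 + (-845 - 1*283)*(-2912354)) = -1/2912354/(-196 + (-845 - 283)) = -1/2912354/(-196 - 1128) = -1/2912354/(-1324) = -1/1324*(-1/2912354) = 1/3855956696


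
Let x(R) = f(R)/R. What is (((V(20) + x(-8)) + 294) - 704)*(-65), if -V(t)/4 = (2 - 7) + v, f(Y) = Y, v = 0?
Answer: 25285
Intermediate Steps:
x(R) = 1 (x(R) = R/R = 1)
V(t) = 20 (V(t) = -4*((2 - 7) + 0) = -4*(-5 + 0) = -4*(-5) = 20)
(((V(20) + x(-8)) + 294) - 704)*(-65) = (((20 + 1) + 294) - 704)*(-65) = ((21 + 294) - 704)*(-65) = (315 - 704)*(-65) = -389*(-65) = 25285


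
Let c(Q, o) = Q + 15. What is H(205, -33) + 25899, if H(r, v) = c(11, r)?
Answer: 25925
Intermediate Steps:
c(Q, o) = 15 + Q
H(r, v) = 26 (H(r, v) = 15 + 11 = 26)
H(205, -33) + 25899 = 26 + 25899 = 25925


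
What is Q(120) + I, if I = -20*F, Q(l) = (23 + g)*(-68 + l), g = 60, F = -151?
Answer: 7336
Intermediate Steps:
Q(l) = -5644 + 83*l (Q(l) = (23 + 60)*(-68 + l) = 83*(-68 + l) = -5644 + 83*l)
I = 3020 (I = -20*(-151) = 3020)
Q(120) + I = (-5644 + 83*120) + 3020 = (-5644 + 9960) + 3020 = 4316 + 3020 = 7336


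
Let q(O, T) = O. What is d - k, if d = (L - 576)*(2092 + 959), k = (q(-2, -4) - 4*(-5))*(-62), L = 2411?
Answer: 5599701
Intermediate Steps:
k = -1116 (k = (-2 - 4*(-5))*(-62) = (-2 + 20)*(-62) = 18*(-62) = -1116)
d = 5598585 (d = (2411 - 576)*(2092 + 959) = 1835*3051 = 5598585)
d - k = 5598585 - 1*(-1116) = 5598585 + 1116 = 5599701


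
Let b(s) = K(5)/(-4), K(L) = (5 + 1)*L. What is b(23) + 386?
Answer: 757/2 ≈ 378.50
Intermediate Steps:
K(L) = 6*L
b(s) = -15/2 (b(s) = (6*5)/(-4) = 30*(-¼) = -15/2)
b(23) + 386 = -15/2 + 386 = 757/2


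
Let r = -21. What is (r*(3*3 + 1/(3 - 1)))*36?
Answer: -7182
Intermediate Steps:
(r*(3*3 + 1/(3 - 1)))*36 = -21*(3*3 + 1/(3 - 1))*36 = -21*(9 + 1/2)*36 = -21*(9 + ½)*36 = -21*19/2*36 = -399/2*36 = -7182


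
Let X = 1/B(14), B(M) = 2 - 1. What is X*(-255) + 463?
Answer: 208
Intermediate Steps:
B(M) = 1
X = 1 (X = 1/1 = 1)
X*(-255) + 463 = 1*(-255) + 463 = -255 + 463 = 208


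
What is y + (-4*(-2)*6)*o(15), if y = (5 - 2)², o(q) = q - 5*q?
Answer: -2871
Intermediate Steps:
o(q) = -4*q
y = 9 (y = 3² = 9)
y + (-4*(-2)*6)*o(15) = 9 + (-4*(-2)*6)*(-4*15) = 9 + (8*6)*(-60) = 9 + 48*(-60) = 9 - 2880 = -2871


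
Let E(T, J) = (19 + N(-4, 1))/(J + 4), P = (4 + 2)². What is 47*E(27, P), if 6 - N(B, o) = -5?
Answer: 141/4 ≈ 35.250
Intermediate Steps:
P = 36 (P = 6² = 36)
N(B, o) = 11 (N(B, o) = 6 - 1*(-5) = 6 + 5 = 11)
E(T, J) = 30/(4 + J) (E(T, J) = (19 + 11)/(J + 4) = 30/(4 + J))
47*E(27, P) = 47*(30/(4 + 36)) = 47*(30/40) = 47*(30*(1/40)) = 47*(¾) = 141/4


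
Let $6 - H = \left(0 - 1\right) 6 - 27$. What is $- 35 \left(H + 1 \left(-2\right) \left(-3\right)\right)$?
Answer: $-1575$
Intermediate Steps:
$H = 39$ ($H = 6 - \left(\left(0 - 1\right) 6 - 27\right) = 6 - \left(\left(-1\right) 6 - 27\right) = 6 - \left(-6 - 27\right) = 6 - -33 = 6 + 33 = 39$)
$- 35 \left(H + 1 \left(-2\right) \left(-3\right)\right) = - 35 \left(39 + 1 \left(-2\right) \left(-3\right)\right) = - 35 \left(39 - -6\right) = - 35 \left(39 + 6\right) = \left(-35\right) 45 = -1575$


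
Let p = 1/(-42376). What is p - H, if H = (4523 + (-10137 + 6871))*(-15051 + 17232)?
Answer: -116174524393/42376 ≈ -2.7415e+6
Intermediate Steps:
p = -1/42376 ≈ -2.3598e-5
H = 2741517 (H = (4523 - 3266)*2181 = 1257*2181 = 2741517)
p - H = -1/42376 - 1*2741517 = -1/42376 - 2741517 = -116174524393/42376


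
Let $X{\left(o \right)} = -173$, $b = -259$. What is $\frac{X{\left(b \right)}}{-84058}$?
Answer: $\frac{173}{84058} \approx 0.0020581$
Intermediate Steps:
$\frac{X{\left(b \right)}}{-84058} = - \frac{173}{-84058} = \left(-173\right) \left(- \frac{1}{84058}\right) = \frac{173}{84058}$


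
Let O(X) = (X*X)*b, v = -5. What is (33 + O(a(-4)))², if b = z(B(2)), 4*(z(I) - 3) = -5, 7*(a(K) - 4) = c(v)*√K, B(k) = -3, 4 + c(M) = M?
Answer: 56212/49 - 24912*I/7 ≈ 1147.2 - 3558.9*I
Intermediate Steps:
c(M) = -4 + M
a(K) = 4 - 9*√K/7 (a(K) = 4 + ((-4 - 5)*√K)/7 = 4 + (-9*√K)/7 = 4 - 9*√K/7)
z(I) = 7/4 (z(I) = 3 + (¼)*(-5) = 3 - 5/4 = 7/4)
b = 7/4 ≈ 1.7500
O(X) = 7*X²/4 (O(X) = (X*X)*(7/4) = X²*(7/4) = 7*X²/4)
(33 + O(a(-4)))² = (33 + 7*(4 - 18*I/7)²/4)²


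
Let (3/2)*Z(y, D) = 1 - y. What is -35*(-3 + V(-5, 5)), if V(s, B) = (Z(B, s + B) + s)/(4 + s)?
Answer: -490/3 ≈ -163.33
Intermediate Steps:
Z(y, D) = ⅔ - 2*y/3 (Z(y, D) = 2*(1 - y)/3 = ⅔ - 2*y/3)
V(s, B) = (⅔ + s - 2*B/3)/(4 + s) (V(s, B) = ((⅔ - 2*B/3) + s)/(4 + s) = (⅔ + s - 2*B/3)/(4 + s))
-35*(-3 + V(-5, 5)) = -35*(-3 + (2 - 2*5 + 3*(-5))/(3*(4 - 5))) = -35*(-3 + (⅓)*(2 - 10 - 15)/(-1)) = -35*(-3 + (⅓)*(-1)*(-23)) = -35*(-3 + 23/3) = -35*14/3 = -490/3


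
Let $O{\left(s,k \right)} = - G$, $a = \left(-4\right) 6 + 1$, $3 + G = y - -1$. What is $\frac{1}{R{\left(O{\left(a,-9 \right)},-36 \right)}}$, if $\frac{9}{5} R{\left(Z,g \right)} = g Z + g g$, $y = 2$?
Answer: $\frac{1}{720} \approx 0.0013889$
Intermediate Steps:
$G = 0$ ($G = -3 + \left(2 - -1\right) = -3 + \left(2 + 1\right) = -3 + 3 = 0$)
$a = -23$ ($a = -24 + 1 = -23$)
$O{\left(s,k \right)} = 0$ ($O{\left(s,k \right)} = \left(-1\right) 0 = 0$)
$R{\left(Z,g \right)} = \frac{5 g^{2}}{9} + \frac{5 Z g}{9}$ ($R{\left(Z,g \right)} = \frac{5 \left(g Z + g g\right)}{9} = \frac{5 \left(Z g + g^{2}\right)}{9} = \frac{5 \left(g^{2} + Z g\right)}{9} = \frac{5 g^{2}}{9} + \frac{5 Z g}{9}$)
$\frac{1}{R{\left(O{\left(a,-9 \right)},-36 \right)}} = \frac{1}{\frac{5}{9} \left(-36\right) \left(0 - 36\right)} = \frac{1}{\frac{5}{9} \left(-36\right) \left(-36\right)} = \frac{1}{720}$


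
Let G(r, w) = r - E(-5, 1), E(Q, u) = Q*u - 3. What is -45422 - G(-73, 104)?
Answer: -45357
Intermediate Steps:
E(Q, u) = -3 + Q*u
G(r, w) = 8 + r (G(r, w) = r - (-3 - 5*1) = r - (-3 - 5) = r - 1*(-8) = r + 8 = 8 + r)
-45422 - G(-73, 104) = -45422 - (8 - 73) = -45422 - 1*(-65) = -45422 + 65 = -45357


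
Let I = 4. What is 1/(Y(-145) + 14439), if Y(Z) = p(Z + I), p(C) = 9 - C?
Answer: 1/14589 ≈ 6.8545e-5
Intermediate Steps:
Y(Z) = 5 - Z (Y(Z) = 9 - (Z + 4) = 9 - (4 + Z) = 9 + (-4 - Z) = 5 - Z)
1/(Y(-145) + 14439) = 1/((5 - 1*(-145)) + 14439) = 1/((5 + 145) + 14439) = 1/(150 + 14439) = 1/14589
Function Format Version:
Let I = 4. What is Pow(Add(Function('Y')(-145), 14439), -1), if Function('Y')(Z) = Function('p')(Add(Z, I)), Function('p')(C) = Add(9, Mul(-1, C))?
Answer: Rational(1, 14589) ≈ 6.8545e-5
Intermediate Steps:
Function('Y')(Z) = Add(5, Mul(-1, Z)) (Function('Y')(Z) = Add(9, Mul(-1, Add(Z, 4))) = Add(9, Mul(-1, Add(4, Z))) = Add(9, Add(-4, Mul(-1, Z))) = Add(5, Mul(-1, Z)))
Pow(Add(Function('Y')(-145), 14439), -1) = Pow(Add(Add(5, Mul(-1, -145)), 14439), -1) = Pow(Add(Add(5, 145), 14439), -1) = Pow(Add(150, 14439), -1) = Pow(14589, -1) = Rational(1, 14589)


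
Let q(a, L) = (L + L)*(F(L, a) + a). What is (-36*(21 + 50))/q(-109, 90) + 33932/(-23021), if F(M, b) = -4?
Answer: -17537089/13006865 ≈ -1.3483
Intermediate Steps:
q(a, L) = 2*L*(-4 + a) (q(a, L) = (L + L)*(-4 + a) = (2*L)*(-4 + a) = 2*L*(-4 + a))
(-36*(21 + 50))/q(-109, 90) + 33932/(-23021) = (-36*(21 + 50))/((2*90*(-4 - 109))) + 33932/(-23021) = (-36*71)/((2*90*(-113))) + 33932*(-1/23021) = -2556/(-20340) - 33932/23021 = -2556*(-1/20340) - 33932/23021 = 71/565 - 33932/23021 = -17537089/13006865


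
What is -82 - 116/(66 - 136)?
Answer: -2812/35 ≈ -80.343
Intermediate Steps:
-82 - 116/(66 - 136) = -82 - 116/(-70) = -82 - 1/70*(-116) = -82 + 58/35 = -2812/35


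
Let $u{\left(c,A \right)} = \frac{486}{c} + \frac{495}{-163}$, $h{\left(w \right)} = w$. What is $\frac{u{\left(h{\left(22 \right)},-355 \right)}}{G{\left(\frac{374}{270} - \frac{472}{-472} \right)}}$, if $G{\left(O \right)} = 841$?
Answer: $\frac{34164}{1507913} \approx 0.022656$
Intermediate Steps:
$u{\left(c,A \right)} = - \frac{495}{163} + \frac{486}{c}$ ($u{\left(c,A \right)} = \frac{486}{c} + 495 \left(- \frac{1}{163}\right) = \frac{486}{c} - \frac{495}{163} = - \frac{495}{163} + \frac{486}{c}$)
$\frac{u{\left(h{\left(22 \right)},-355 \right)}}{G{\left(\frac{374}{270} - \frac{472}{-472} \right)}} = \frac{- \frac{495}{163} + \frac{486}{22}}{841} = \left(- \frac{495}{163} + 486 \cdot \frac{1}{22}\right) \frac{1}{841} = \left(- \frac{495}{163} + \frac{243}{11}\right) \frac{1}{841} = \frac{34164}{1793} \cdot \frac{1}{841} = \frac{34164}{1507913}$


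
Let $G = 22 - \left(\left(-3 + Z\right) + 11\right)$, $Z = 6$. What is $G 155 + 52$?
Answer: $1292$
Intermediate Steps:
$G = 8$ ($G = 22 - \left(\left(-3 + 6\right) + 11\right) = 22 - \left(3 + 11\right) = 22 - 14 = 8$)
$G 155 + 52 = 8 \cdot 155 + 52 = 1240 + 52 = 1292$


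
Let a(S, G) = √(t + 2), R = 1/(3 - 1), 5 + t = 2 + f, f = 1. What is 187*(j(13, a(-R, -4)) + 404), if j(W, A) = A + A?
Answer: 75548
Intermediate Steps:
t = -2 (t = -5 + (2 + 1) = -5 + 3 = -2)
R = ½ (R = 1/2 = ½ ≈ 0.50000)
a(S, G) = 0 (a(S, G) = √(-2 + 2) = √0 = 0)
j(W, A) = 2*A
187*(j(13, a(-R, -4)) + 404) = 187*(2*0 + 404) = 187*(0 + 404) = 187*404 = 75548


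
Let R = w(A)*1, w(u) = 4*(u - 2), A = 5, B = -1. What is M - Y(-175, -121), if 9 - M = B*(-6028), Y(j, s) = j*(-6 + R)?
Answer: -4969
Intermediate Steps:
w(u) = -8 + 4*u (w(u) = 4*(-2 + u) = -8 + 4*u)
R = 12 (R = (-8 + 4*5)*1 = (-8 + 20)*1 = 12*1 = 12)
Y(j, s) = 6*j (Y(j, s) = j*(-6 + 12) = j*6 = 6*j)
M = -6019 (M = 9 - (-1)*(-6028) = 9 - 1*6028 = 9 - 6028 = -6019)
M - Y(-175, -121) = -6019 - 6*(-175) = -6019 - 1*(-1050) = -6019 + 1050 = -4969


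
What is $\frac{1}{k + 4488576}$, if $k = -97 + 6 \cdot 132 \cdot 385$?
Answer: $\frac{1}{4793399} \approx 2.0862 \cdot 10^{-7}$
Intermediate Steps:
$k = 304823$ ($k = -97 + 792 \cdot 385 = -97 + 304920 = 304823$)
$\frac{1}{k + 4488576} = \frac{1}{304823 + 4488576} = \frac{1}{4793399}$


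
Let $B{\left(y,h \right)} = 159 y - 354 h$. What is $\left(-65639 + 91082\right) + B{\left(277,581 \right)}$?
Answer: $-136188$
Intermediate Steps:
$B{\left(y,h \right)} = - 354 h + 159 y$
$\left(-65639 + 91082\right) + B{\left(277,581 \right)} = \left(-65639 + 91082\right) + \left(\left(-354\right) 581 + 159 \cdot 277\right) = 25443 + \left(-205674 + 44043\right) = 25443 - 161631 = -136188$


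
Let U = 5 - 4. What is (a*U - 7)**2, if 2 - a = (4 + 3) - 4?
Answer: 64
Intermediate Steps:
U = 1
a = -1 (a = 2 - ((4 + 3) - 4) = 2 - (7 - 4) = 2 - 1*3 = 2 - 3 = -1)
(a*U - 7)**2 = (-1*1 - 7)**2 = (-1 - 7)**2 = (-8)**2 = 64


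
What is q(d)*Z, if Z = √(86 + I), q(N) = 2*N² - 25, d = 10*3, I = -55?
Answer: 1775*√31 ≈ 9882.8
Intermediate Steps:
d = 30
q(N) = -25 + 2*N²
Z = √31 (Z = √(86 - 55) = √31 ≈ 5.5678)
q(d)*Z = (-25 + 2*30²)*√31 = (-25 + 2*900)*√31 = (-25 + 1800)*√31 = 1775*√31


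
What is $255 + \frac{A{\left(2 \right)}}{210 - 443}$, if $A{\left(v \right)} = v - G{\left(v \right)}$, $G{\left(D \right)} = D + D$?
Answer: $\frac{59417}{233} \approx 255.01$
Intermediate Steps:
$G{\left(D \right)} = 2 D$
$A{\left(v \right)} = - v$ ($A{\left(v \right)} = v - 2 v = - v$)
$255 + \frac{A{\left(2 \right)}}{210 - 443} = 255 + \frac{\left(-1\right) 2}{210 - 443} = 255 - \frac{2}{-233} = 255 - - \frac{2}{233} = 255 + \frac{2}{233} = \frac{59417}{233}$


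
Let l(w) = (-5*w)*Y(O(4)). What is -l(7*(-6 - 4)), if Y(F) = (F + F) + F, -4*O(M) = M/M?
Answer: 525/2 ≈ 262.50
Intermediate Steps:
O(M) = -¼ (O(M) = -M/(4*M) = -¼*1 = -¼)
Y(F) = 3*F (Y(F) = 2*F + F = 3*F)
l(w) = 15*w/4 (l(w) = (-5*w)*(3*(-¼)) = -5*w*(-¾) = 15*w/4)
-l(7*(-6 - 4)) = -15*7*(-6 - 4)/4 = -15*7*(-10)/4 = -15*(-70)/4 = -1*(-525/2) = 525/2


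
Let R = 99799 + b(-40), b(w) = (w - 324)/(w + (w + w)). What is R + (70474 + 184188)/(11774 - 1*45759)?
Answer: 4069820929/40782 ≈ 99795.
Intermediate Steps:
b(w) = (-324 + w)/(3*w) (b(w) = (-324 + w)/(w + 2*w) = (-324 + w)/((3*w)) = (-324 + w)*(1/(3*w)) = (-324 + w)/(3*w))
R = 2994061/30 (R = 99799 + (1/3)*(-324 - 40)/(-40) = 99799 + (1/3)*(-1/40)*(-364) = 99799 + 91/30 = 2994061/30 ≈ 99802.)
R + (70474 + 184188)/(11774 - 1*45759) = 2994061/30 + (70474 + 184188)/(11774 - 1*45759) = 2994061/30 + 254662/(11774 - 45759) = 2994061/30 + 254662/(-33985) = 2994061/30 + 254662*(-1/33985) = 2994061/30 - 254662/33985 = 4069820929/40782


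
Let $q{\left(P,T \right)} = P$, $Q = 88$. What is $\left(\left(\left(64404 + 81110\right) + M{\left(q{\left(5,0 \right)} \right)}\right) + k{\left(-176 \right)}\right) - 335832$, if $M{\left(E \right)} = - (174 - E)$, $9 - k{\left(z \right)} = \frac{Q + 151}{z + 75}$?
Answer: $- \frac{19238039}{101} \approx -1.9048 \cdot 10^{5}$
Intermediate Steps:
$k{\left(z \right)} = 9 - \frac{239}{75 + z}$ ($k{\left(z \right)} = 9 - \frac{88 + 151}{z + 75} = 9 - \frac{239}{75 + z}$)
$M{\left(E \right)} = -174 + E$
$\left(\left(\left(64404 + 81110\right) + M{\left(q{\left(5,0 \right)} \right)}\right) + k{\left(-176 \right)}\right) - 335832 = \left(\left(\left(64404 + 81110\right) + \left(-174 + 5\right)\right) + \frac{436 + 9 \left(-176\right)}{75 - 176}\right) - 335832 = \left(\left(145514 - 169\right) + \frac{436 - 1584}{-101}\right) - 335832 = \left(145345 - - \frac{1148}{101}\right) - 335832 = \left(145345 + \frac{1148}{101}\right) - 335832 = \frac{14680993}{101} - 335832 = - \frac{19238039}{101}$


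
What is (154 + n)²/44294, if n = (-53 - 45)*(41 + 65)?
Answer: 52367378/22147 ≈ 2364.5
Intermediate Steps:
n = -10388 (n = -98*106 = -10388)
(154 + n)²/44294 = (154 - 10388)²/44294 = (-10234)²*(1/44294) = 104734756*(1/44294) = 52367378/22147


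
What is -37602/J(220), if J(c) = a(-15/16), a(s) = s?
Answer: 200544/5 ≈ 40109.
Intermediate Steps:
J(c) = -15/16
-37602/J(220) = -37602/(-15/16) = -37602*(-16/15) = 200544/5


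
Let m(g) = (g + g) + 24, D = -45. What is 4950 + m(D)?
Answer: 4884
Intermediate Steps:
m(g) = 24 + 2*g (m(g) = 2*g + 24 = 24 + 2*g)
4950 + m(D) = 4950 + (24 + 2*(-45)) = 4950 + (24 - 90) = 4950 - 66 = 4884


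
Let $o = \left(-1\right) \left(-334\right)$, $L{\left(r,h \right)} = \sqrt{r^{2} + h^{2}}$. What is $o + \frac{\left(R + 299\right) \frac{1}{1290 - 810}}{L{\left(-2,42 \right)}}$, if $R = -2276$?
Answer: $334 - \frac{659 \sqrt{442}}{141440} \approx 333.9$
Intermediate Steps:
$L{\left(r,h \right)} = \sqrt{h^{2} + r^{2}}$
$o = 334$
$o + \frac{\left(R + 299\right) \frac{1}{1290 - 810}}{L{\left(-2,42 \right)}} = 334 + \frac{\left(-2276 + 299\right) \frac{1}{1290 - 810}}{\sqrt{42^{2} + \left(-2\right)^{2}}} = 334 + \frac{\left(-1977\right) \frac{1}{480}}{\sqrt{1764 + 4}} = 334 + \frac{\left(-1977\right) \frac{1}{480}}{\sqrt{1768}} = 334 - \frac{659}{160 \cdot 2 \sqrt{442}} = 334 - \frac{659 \frac{\sqrt{442}}{884}}{160} = 334 - \frac{659 \sqrt{442}}{141440}$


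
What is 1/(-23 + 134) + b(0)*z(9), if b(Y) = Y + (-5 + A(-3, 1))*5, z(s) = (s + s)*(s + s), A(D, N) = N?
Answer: -719279/111 ≈ -6480.0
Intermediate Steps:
z(s) = 4*s² (z(s) = (2*s)*(2*s) = 4*s²)
b(Y) = -20 + Y (b(Y) = Y + (-5 + 1)*5 = Y - 4*5 = Y - 20 = -20 + Y)
1/(-23 + 134) + b(0)*z(9) = 1/(-23 + 134) + (-20 + 0)*(4*9²) = 1/111 - 80*81 = 1/111 - 20*324 = 1/111 - 6480 = -719279/111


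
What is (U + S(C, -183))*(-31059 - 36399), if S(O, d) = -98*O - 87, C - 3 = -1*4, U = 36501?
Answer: -2463026496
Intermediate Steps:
C = -1 (C = 3 - 1*4 = 3 - 4 = -1)
S(O, d) = -87 - 98*O
(U + S(C, -183))*(-31059 - 36399) = (36501 + (-87 - 98*(-1)))*(-31059 - 36399) = (36501 + (-87 + 98))*(-67458) = (36501 + 11)*(-67458) = 36512*(-67458) = -2463026496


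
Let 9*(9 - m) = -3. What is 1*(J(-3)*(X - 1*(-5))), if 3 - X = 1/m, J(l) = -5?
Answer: -1105/28 ≈ -39.464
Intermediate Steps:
m = 28/3 (m = 9 - 1/9*(-3) = 9 + 1/3 = 28/3 ≈ 9.3333)
X = 81/28 (X = 3 - 1/28/3 = 3 - 1*3/28 = 3 - 3/28 = 81/28 ≈ 2.8929)
1*(J(-3)*(X - 1*(-5))) = 1*(-5*(81/28 - 1*(-5))) = 1*(-5*(81/28 + 5)) = 1*(-5*221/28) = 1*(-1105/28) = -1105/28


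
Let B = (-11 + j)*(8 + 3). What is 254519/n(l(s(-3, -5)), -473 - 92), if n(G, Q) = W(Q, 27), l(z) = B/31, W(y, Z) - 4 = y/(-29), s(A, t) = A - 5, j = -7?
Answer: 7381051/681 ≈ 10839.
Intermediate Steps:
B = -198 (B = (-11 - 7)*(8 + 3) = -18*11 = -198)
s(A, t) = -5 + A
W(y, Z) = 4 - y/29 (W(y, Z) = 4 + y/(-29) = 4 + y*(-1/29) = 4 - y/29)
l(z) = -198/31
n(G, Q) = 4 - Q/29
254519/n(l(s(-3, -5)), -473 - 92) = 254519/(4 - (-473 - 92)/29) = 254519/(4 - 1/29*(-565)) = 254519/(4 + 565/29) = 254519/(681/29) = 254519*(29/681) = 7381051/681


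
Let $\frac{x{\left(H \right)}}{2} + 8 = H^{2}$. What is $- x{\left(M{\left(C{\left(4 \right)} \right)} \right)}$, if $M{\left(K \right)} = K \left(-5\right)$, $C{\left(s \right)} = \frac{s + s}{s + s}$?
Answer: $-34$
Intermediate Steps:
$C{\left(s \right)} = 1$ ($C{\left(s \right)} = \frac{2 s}{2 s} = 2 s \frac{1}{2 s} = 1$)
$M{\left(K \right)} = - 5 K$
$x{\left(H \right)} = -16 + 2 H^{2}$
$- x{\left(M{\left(C{\left(4 \right)} \right)} \right)} = - (-16 + 2 \left(\left(-5\right) 1\right)^{2}) = - (-16 + 2 \left(-5\right)^{2}) = - (-16 + 2 \cdot 25) = - (-16 + 50) = \left(-1\right) 34 = -34$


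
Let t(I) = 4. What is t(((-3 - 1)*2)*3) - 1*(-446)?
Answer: 450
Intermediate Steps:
t(((-3 - 1)*2)*3) - 1*(-446) = 4 - 1*(-446) = 4 + 446 = 450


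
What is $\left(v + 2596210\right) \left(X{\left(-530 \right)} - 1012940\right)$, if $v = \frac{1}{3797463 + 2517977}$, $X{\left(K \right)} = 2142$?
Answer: $- \frac{8286627370796982999}{3157720} \approx -2.6242 \cdot 10^{12}$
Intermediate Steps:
$v = \frac{1}{6315440} \approx 1.5834 \cdot 10^{-7}$
$\left(v + 2596210\right) \left(X{\left(-530 \right)} - 1012940\right) = \left(\frac{1}{6315440} + 2596210\right) \left(2142 - 1012940\right) = \frac{16396208482401}{6315440} \left(-1010798\right) = - \frac{8286627370796982999}{3157720}$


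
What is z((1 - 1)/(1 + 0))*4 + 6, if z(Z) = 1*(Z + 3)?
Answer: 18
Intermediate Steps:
z(Z) = 3 + Z (z(Z) = 1*(3 + Z) = 3 + Z)
z((1 - 1)/(1 + 0))*4 + 6 = (3 + (1 - 1)/(1 + 0))*4 + 6 = (3 + 0/1)*4 + 6 = (3 + 0*1)*4 + 6 = (3 + 0)*4 + 6 = 3*4 + 6 = 12 + 6 = 18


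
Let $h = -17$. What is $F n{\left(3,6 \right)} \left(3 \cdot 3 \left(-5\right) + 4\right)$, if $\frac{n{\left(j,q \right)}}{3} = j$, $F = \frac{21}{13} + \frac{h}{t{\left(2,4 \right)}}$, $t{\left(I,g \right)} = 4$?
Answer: $\frac{50553}{52} \approx 972.17$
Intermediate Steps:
$F = - \frac{137}{52}$ ($F = \frac{21}{13} - \frac{17}{4} = - \frac{137}{52} \approx -2.6346$)
$n{\left(j,q \right)} = 3 j$
$F n{\left(3,6 \right)} \left(3 \cdot 3 \left(-5\right) + 4\right) = - \frac{137 \cdot 3 \cdot 3}{52} \left(3 \cdot 3 \left(-5\right) + 4\right) = \left(- \frac{137}{52}\right) 9 \left(9 \left(-5\right) + 4\right) = - \frac{1233 \left(-45 + 4\right)}{52} = \left(- \frac{1233}{52}\right) \left(-41\right) = \frac{50553}{52}$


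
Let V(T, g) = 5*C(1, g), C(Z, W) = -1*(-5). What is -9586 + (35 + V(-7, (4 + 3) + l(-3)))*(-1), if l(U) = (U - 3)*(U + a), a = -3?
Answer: -9646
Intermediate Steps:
C(Z, W) = 5
l(U) = (-3 + U)² (l(U) = (U - 3)*(U - 3) = (-3 + U)*(-3 + U) = (-3 + U)²)
V(T, g) = 25 (V(T, g) = 5*5 = 25)
-9586 + (35 + V(-7, (4 + 3) + l(-3)))*(-1) = -9586 + (35 + 25)*(-1) = -9586 + 60*(-1) = -9586 - 60 = -9646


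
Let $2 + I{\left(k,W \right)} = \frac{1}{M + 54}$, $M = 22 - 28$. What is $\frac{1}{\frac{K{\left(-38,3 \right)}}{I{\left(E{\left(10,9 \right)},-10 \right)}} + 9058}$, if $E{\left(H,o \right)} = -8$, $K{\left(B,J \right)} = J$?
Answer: $\frac{95}{860366} \approx 0.00011042$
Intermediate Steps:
$M = -6$ ($M = 22 - 28 = -6$)
$I{\left(k,W \right)} = - \frac{95}{48}$ ($I{\left(k,W \right)} = -2 + \frac{1}{-6 + 54} = -2 + \frac{1}{48} = - \frac{95}{48}$)
$\frac{1}{\frac{K{\left(-38,3 \right)}}{I{\left(E{\left(10,9 \right)},-10 \right)}} + 9058} = \frac{1}{\frac{3}{- \frac{95}{48}} + 9058} = \frac{1}{3 \left(- \frac{48}{95}\right) + 9058} = \frac{1}{- \frac{144}{95} + 9058} = \frac{1}{\frac{860366}{95}} = \frac{95}{860366}$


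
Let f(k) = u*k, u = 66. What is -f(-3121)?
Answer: 205986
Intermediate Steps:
f(k) = 66*k
-f(-3121) = -66*(-3121) = -1*(-205986) = 205986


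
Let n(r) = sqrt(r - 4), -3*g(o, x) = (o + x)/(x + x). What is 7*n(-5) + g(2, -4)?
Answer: -1/12 + 21*I ≈ -0.083333 + 21.0*I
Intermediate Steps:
g(o, x) = -(o + x)/(6*x) (g(o, x) = -(o + x)/(3*(x + x)) = -(o + x)/(3*(2*x)) = -(o + x)*1/(2*x)/3 = -(o + x)/(6*x))
n(r) = sqrt(-4 + r)
7*n(-5) + g(2, -4) = 7*sqrt(-4 - 5) + (1/6)*(-1*2 - 1*(-4))/(-4) = 7*sqrt(-9) + (1/6)*(-1/4)*(-2 + 4) = 7*(3*I) + (1/6)*(-1/4)*2 = 21*I - 1/12 = -1/12 + 21*I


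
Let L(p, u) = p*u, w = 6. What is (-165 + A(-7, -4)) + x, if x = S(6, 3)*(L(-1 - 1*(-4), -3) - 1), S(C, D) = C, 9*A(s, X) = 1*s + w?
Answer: -2026/9 ≈ -225.11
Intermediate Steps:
A(s, X) = ⅔ + s/9 (A(s, X) = (1*s + 6)/9 = (s + 6)/9 = (6 + s)/9 = ⅔ + s/9)
x = -60 (x = 6*((-1 - 1*(-4))*(-3) - 1) = 6*((-1 + 4)*(-3) - 1) = 6*(3*(-3) - 1) = 6*(-9 - 1) = 6*(-10) = -60)
(-165 + A(-7, -4)) + x = (-165 + (⅔ + (⅑)*(-7))) - 60 = (-165 + (⅔ - 7/9)) - 60 = (-165 - ⅑) - 60 = -1486/9 - 60 = -2026/9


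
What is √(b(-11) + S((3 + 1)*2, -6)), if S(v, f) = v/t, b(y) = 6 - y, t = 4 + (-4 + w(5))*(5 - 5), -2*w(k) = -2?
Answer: √19 ≈ 4.3589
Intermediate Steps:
w(k) = 1 (w(k) = -½*(-2) = 1)
t = 4 (t = 4 + (-4 + 1)*(5 - 5) = 4 - 3*0 = 4 + 0 = 4)
S(v, f) = v/4
√(b(-11) + S((3 + 1)*2, -6)) = √((6 - 1*(-11)) + ((3 + 1)*2)/4) = √((6 + 11) + (4*2)/4) = √(17 + (¼)*8) = √(17 + 2) = √19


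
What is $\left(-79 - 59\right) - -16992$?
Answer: $16854$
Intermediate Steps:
$\left(-79 - 59\right) - -16992 = \left(-79 - 59\right) + 16992 = -138 + 16992 = 16854$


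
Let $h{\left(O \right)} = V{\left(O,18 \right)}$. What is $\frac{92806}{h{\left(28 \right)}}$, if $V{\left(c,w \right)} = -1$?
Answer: $-92806$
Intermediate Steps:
$h{\left(O \right)} = -1$
$\frac{92806}{h{\left(28 \right)}} = \frac{92806}{-1} = 92806 \left(-1\right) = -92806$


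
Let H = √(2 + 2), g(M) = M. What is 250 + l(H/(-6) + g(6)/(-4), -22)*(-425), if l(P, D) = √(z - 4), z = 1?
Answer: 250 - 425*I*√3 ≈ 250.0 - 736.12*I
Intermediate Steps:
H = 2 (H = √4 = 2)
l(P, D) = I*√3 (l(P, D) = √(1 - 4) = √(-3) = I*√3)
250 + l(H/(-6) + g(6)/(-4), -22)*(-425) = 250 + (I*√3)*(-425) = 250 - 425*I*√3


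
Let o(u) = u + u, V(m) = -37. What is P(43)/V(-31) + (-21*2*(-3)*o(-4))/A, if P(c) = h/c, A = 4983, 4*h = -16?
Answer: -527932/2642651 ≈ -0.19977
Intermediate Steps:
h = -4 (h = (¼)*(-16) = -4)
o(u) = 2*u
P(c) = -4/c
P(43)/V(-31) + (-21*2*(-3)*o(-4))/A = -4/43/(-37) - 21*2*(-3)*2*(-4)/4983 = -4*1/43*(-1/37) - (-126)*(-8)*(1/4983) = -4/43*(-1/37) - 21*48*(1/4983) = 4/1591 - 1008*1/4983 = 4/1591 - 336/1661 = -527932/2642651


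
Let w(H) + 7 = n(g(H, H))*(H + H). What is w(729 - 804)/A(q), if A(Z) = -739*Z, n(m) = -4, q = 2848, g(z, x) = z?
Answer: -593/2104672 ≈ -0.00028175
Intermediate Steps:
w(H) = -7 - 8*H (w(H) = -7 - 4*(H + H) = -7 - 8*H)
w(729 - 804)/A(q) = (-7 - 8*(729 - 804))/((-739*2848)) = (-7 - 8*(-75))/(-2104672) = (-7 + 600)*(-1/2104672) = 593*(-1/2104672) = -593/2104672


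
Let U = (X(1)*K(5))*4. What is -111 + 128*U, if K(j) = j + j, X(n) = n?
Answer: 5009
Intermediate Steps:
K(j) = 2*j
U = 40 (U = (1*(2*5))*4 = (1*10)*4 = 10*4 = 40)
-111 + 128*U = -111 + 128*40 = -111 + 5120 = 5009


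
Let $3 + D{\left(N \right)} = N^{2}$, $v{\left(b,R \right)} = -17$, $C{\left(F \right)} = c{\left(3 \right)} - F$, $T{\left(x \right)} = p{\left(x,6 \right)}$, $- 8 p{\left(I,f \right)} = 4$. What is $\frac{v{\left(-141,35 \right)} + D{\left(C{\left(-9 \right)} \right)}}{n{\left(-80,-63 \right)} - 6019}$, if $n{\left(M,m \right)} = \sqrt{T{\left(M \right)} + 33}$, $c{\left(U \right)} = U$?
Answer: $- \frac{114824}{5573589} - \frac{124 \sqrt{130}}{72456657} \approx -0.020621$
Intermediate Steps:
$p{\left(I,f \right)} = - \frac{1}{2}$ ($p{\left(I,f \right)} = \left(- \frac{1}{8}\right) 4 = - \frac{1}{2}$)
$T{\left(x \right)} = - \frac{1}{2}$
$n{\left(M,m \right)} = \frac{\sqrt{130}}{2}$ ($n{\left(M,m \right)} = \sqrt{- \frac{1}{2} + 33} = \sqrt{\frac{65}{2}} = \frac{\sqrt{130}}{2}$)
$C{\left(F \right)} = 3 - F$
$D{\left(N \right)} = -3 + N^{2}$
$\frac{v{\left(-141,35 \right)} + D{\left(C{\left(-9 \right)} \right)}}{n{\left(-80,-63 \right)} - 6019} = \frac{-17 - \left(3 - \left(3 - -9\right)^{2}\right)}{\frac{\sqrt{130}}{2} - 6019} = \frac{-17 - \left(3 - \left(3 + 9\right)^{2}\right)}{-6019 + \frac{\sqrt{130}}{2}} = \frac{-17 - \left(3 - 12^{2}\right)}{-6019 + \frac{\sqrt{130}}{2}} = \frac{-17 + \left(-3 + 144\right)}{-6019 + \frac{\sqrt{130}}{2}} = \frac{-17 + 141}{-6019 + \frac{\sqrt{130}}{2}} = \frac{124}{-6019 + \frac{\sqrt{130}}{2}}$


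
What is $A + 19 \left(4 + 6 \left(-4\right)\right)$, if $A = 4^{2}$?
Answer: $-364$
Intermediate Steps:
$A = 16$
$A + 19 \left(4 + 6 \left(-4\right)\right) = 16 + 19 \left(4 + 6 \left(-4\right)\right) = 16 + 19 \left(4 - 24\right) = 16 + 19 \left(-20\right) = 16 - 380 = -364$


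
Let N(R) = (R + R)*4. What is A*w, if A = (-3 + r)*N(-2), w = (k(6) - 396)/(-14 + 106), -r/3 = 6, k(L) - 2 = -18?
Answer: -34608/23 ≈ -1504.7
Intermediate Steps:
N(R) = 8*R (N(R) = (2*R)*4 = 8*R)
k(L) = -16 (k(L) = 2 - 18 = -16)
r = -18 (r = -3*6 = -18)
w = -103/23 (w = (-16 - 396)/(-14 + 106) = -412/92 = -412*1/92 = -103/23 ≈ -4.4783)
A = 336 (A = (-3 - 18)*(8*(-2)) = -21*(-16) = 336)
A*w = 336*(-103/23) = -34608/23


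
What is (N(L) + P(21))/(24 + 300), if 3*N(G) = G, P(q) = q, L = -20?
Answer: 43/972 ≈ 0.044239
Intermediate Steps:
N(G) = G/3
(N(L) + P(21))/(24 + 300) = ((⅓)*(-20) + 21)/(24 + 300) = (-20/3 + 21)/324 = (43/3)*(1/324) = 43/972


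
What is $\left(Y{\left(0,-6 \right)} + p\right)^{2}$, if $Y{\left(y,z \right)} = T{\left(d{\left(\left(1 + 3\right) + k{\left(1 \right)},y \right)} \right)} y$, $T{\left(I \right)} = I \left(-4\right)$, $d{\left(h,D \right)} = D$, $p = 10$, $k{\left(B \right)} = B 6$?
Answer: $100$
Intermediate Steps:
$k{\left(B \right)} = 6 B$
$T{\left(I \right)} = - 4 I$
$Y{\left(y,z \right)} = - 4 y^{2}$ ($Y{\left(y,z \right)} = - 4 y y = - 4 y^{2}$)
$\left(Y{\left(0,-6 \right)} + p\right)^{2} = \left(- 4 \cdot 0^{2} + 10\right)^{2} = \left(\left(-4\right) 0 + 10\right)^{2} = \left(0 + 10\right)^{2} = 10^{2} = 100$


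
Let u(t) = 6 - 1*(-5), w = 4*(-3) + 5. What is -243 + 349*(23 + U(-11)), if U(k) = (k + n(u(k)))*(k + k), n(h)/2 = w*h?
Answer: 1274654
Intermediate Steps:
w = -7 (w = -12 + 5 = -7)
u(t) = 11 (u(t) = 6 + 5 = 11)
n(h) = -14*h (n(h) = 2*(-7*h) = -14*h)
U(k) = 2*k*(-154 + k) (U(k) = (k - 14*11)*(k + k) = (k - 154)*(2*k) = (-154 + k)*(2*k) = 2*k*(-154 + k))
-243 + 349*(23 + U(-11)) = -243 + 349*(23 + 2*(-11)*(-154 - 11)) = -243 + 349*(23 + 2*(-11)*(-165)) = -243 + 349*(23 + 3630) = -243 + 349*3653 = -243 + 1274897 = 1274654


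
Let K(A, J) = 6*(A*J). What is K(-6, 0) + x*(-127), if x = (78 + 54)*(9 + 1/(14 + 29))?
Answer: -6504432/43 ≈ -1.5127e+5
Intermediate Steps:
K(A, J) = 6*A*J
x = 51216/43 (x = 132*(9 + 1/43) = 132*(388/43) = 51216/43 ≈ 1191.1)
K(-6, 0) + x*(-127) = 6*(-6)*0 + (51216/43)*(-127) = 0 - 6504432/43 = -6504432/43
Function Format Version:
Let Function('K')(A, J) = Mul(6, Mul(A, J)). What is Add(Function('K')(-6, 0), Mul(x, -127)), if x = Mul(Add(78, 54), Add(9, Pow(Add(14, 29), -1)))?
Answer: Rational(-6504432, 43) ≈ -1.5127e+5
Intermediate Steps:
Function('K')(A, J) = Mul(6, A, J)
x = Rational(51216, 43) (x = Mul(132, Add(9, Pow(43, -1))) = Mul(132, Add(9, Rational(1, 43))) = Mul(132, Rational(388, 43)) = Rational(51216, 43) ≈ 1191.1)
Add(Function('K')(-6, 0), Mul(x, -127)) = Add(Mul(6, -6, 0), Mul(Rational(51216, 43), -127)) = Add(0, Rational(-6504432, 43)) = Rational(-6504432, 43)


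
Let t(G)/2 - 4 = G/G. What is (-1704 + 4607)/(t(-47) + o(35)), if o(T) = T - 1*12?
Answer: 2903/33 ≈ 87.970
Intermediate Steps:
o(T) = -12 + T (o(T) = T - 12 = -12 + T)
t(G) = 10 (t(G) = 8 + 2*(G/G) = 8 + 2*1 = 8 + 2 = 10)
(-1704 + 4607)/(t(-47) + o(35)) = (-1704 + 4607)/(10 + (-12 + 35)) = 2903/(10 + 23) = 2903/33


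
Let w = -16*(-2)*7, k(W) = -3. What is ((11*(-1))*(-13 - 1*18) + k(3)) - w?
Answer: 114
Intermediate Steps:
w = 224 (w = 32*7 = 224)
((11*(-1))*(-13 - 1*18) + k(3)) - w = ((11*(-1))*(-13 - 1*18) - 3) - 1*224 = (-11*(-13 - 18) - 3) - 224 = (-11*(-31) - 3) - 224 = (341 - 3) - 224 = 338 - 224 = 114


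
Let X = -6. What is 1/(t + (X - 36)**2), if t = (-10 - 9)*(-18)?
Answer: 1/2106 ≈ 0.00047483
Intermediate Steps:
t = 342 (t = -19*(-18) = 342)
1/(t + (X - 36)**2) = 1/(342 + (-6 - 36)**2) = 1/(342 + (-42)**2) = 1/(342 + 1764) = 1/2106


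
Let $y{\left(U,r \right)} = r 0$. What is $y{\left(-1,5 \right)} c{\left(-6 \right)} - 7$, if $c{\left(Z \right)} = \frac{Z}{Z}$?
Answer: $-7$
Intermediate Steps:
$c{\left(Z \right)} = 1$
$y{\left(U,r \right)} = 0$
$y{\left(-1,5 \right)} c{\left(-6 \right)} - 7 = 0 \cdot 1 - 7 = 0 - 7 = -7$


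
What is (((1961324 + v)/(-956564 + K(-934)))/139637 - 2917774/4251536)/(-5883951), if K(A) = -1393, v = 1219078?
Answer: 65052197239675973/557712248796244856017704 ≈ 1.1664e-7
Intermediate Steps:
(((1961324 + v)/(-956564 + K(-934)))/139637 - 2917774/4251536)/(-5883951) = (((1961324 + 1219078)/(-956564 - 1393))/139637 - 2917774/4251536)/(-5883951) = ((3180402/(-957957))*(1/139637) - 2917774*1/4251536)*(-1/5883951) = ((3180402*(-1/957957))*(1/139637) - 1458887/2125768)*(-1/5883951) = (-1060134/319319*1/139637 - 1458887/2125768)*(-1/5883951) = (-1060134/44588747203 - 1458887/2125768)*(-1/5883951) = -65052197239675973/94785331964226904*(-1/5883951) = 65052197239675973/557712248796244856017704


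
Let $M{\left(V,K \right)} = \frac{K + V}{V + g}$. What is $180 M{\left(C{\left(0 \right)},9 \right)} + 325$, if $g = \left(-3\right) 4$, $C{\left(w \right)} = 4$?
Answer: $\frac{65}{2} \approx 32.5$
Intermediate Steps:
$g = -12$
$M{\left(V,K \right)} = \frac{K + V}{-12 + V}$ ($M{\left(V,K \right)} = \frac{K + V}{V - 12} = \frac{K + V}{-12 + V}$)
$180 M{\left(C{\left(0 \right)},9 \right)} + 325 = 180 \frac{9 + 4}{-12 + 4} + 325 = 180 \frac{1}{-8} \cdot 13 + 325 = 180 \left(\left(- \frac{1}{8}\right) 13\right) + 325 = 180 \left(- \frac{13}{8}\right) + 325 = - \frac{585}{2} + 325 = \frac{65}{2}$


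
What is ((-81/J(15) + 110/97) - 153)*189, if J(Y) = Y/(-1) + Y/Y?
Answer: -5356179/194 ≈ -27609.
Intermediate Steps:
J(Y) = 1 - Y (J(Y) = Y*(-1) + 1 = -Y + 1 = 1 - Y)
((-81/J(15) + 110/97) - 153)*189 = ((-81/(1 - 1*15) + 110/97) - 153)*189 = ((-81/(1 - 15) + 110*(1/97)) - 153)*189 = ((-81/(-14) + 110/97) - 153)*189 = ((-81*(-1/14) + 110/97) - 153)*189 = ((81/14 + 110/97) - 153)*189 = (9397/1358 - 153)*189 = -198377/1358*189 = -5356179/194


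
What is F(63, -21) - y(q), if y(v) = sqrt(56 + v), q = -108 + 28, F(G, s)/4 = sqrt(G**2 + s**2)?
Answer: 84*sqrt(10) - 2*I*sqrt(6) ≈ 265.63 - 4.899*I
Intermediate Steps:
F(G, s) = 4*sqrt(G**2 + s**2)
q = -80
F(63, -21) - y(q) = 4*sqrt(63**2 + (-21)**2) - sqrt(56 - 80) = 4*sqrt(3969 + 441) - sqrt(-24) = 4*sqrt(4410) - 2*I*sqrt(6) = 4*(21*sqrt(10)) - 2*I*sqrt(6) = 84*sqrt(10) - 2*I*sqrt(6)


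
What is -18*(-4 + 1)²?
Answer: -162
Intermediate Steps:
-18*(-4 + 1)² = -18*(-3)² = -18*9 = -162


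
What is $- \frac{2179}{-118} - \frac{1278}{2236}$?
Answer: $\frac{590180}{32981} \approx 17.895$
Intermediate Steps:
$- \frac{2179}{-118} - \frac{1278}{2236} = \left(-2179\right) \left(- \frac{1}{118}\right) - \frac{639}{1118} = \frac{2179}{118} - \frac{639}{1118} = \frac{590180}{32981}$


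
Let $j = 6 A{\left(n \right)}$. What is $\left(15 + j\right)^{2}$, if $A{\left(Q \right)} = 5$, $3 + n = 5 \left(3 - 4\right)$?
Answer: $2025$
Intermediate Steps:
$n = -8$ ($n = -3 + 5 \left(3 - 4\right) = -3 + 5 \left(-1\right) = -3 - 5 = -8$)
$j = 30$ ($j = 6 \cdot 5 = 30$)
$\left(15 + j\right)^{2} = \left(15 + 30\right)^{2} = 45^{2} = 2025$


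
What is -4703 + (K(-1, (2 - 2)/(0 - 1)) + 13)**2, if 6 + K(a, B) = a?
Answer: -4667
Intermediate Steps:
K(a, B) = -6 + a
-4703 + (K(-1, (2 - 2)/(0 - 1)) + 13)**2 = -4703 + ((-6 - 1) + 13)**2 = -4703 + (-7 + 13)**2 = -4703 + 6**2 = -4703 + 36 = -4667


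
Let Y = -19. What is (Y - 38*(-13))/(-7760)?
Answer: -95/1552 ≈ -0.061211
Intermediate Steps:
(Y - 38*(-13))/(-7760) = (-19 - 38*(-13))/(-7760) = (-19 + 494)*(-1/7760) = 475*(-1/7760) = -95/1552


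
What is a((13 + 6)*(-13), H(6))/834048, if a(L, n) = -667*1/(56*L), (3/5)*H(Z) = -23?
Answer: 667/11536551936 ≈ 5.7816e-8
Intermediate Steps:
H(Z) = -115/3 (H(Z) = (5/3)*(-23) = -115/3)
a(L, n) = -667/(56*L)
a((13 + 6)*(-13), H(6))/834048 = -667*(-1/(13*(13 + 6)))/56/834048 = -667/(56*(19*(-13)))*(1/834048) = -667/56/(-247)*(1/834048) = -667/56*(-1/247)*(1/834048) = (667/13832)*(1/834048) = 667/11536551936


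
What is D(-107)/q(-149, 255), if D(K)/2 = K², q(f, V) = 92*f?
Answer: -11449/6854 ≈ -1.6704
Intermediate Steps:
D(K) = 2*K²
D(-107)/q(-149, 255) = (2*(-107)²)/((92*(-149))) = (2*11449)/(-13708) = 22898*(-1/13708) = -11449/6854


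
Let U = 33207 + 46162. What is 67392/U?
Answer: 67392/79369 ≈ 0.84910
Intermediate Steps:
U = 79369
67392/U = 67392/79369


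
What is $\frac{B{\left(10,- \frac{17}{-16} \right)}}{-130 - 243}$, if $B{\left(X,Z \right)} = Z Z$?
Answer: $- \frac{289}{95488} \approx -0.0030266$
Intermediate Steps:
$B{\left(X,Z \right)} = Z^{2}$
$\frac{B{\left(10,- \frac{17}{-16} \right)}}{-130 - 243} = \frac{\left(- \frac{17}{-16}\right)^{2}}{-130 - 243} = \frac{\left(\left(-17\right) \left(- \frac{1}{16}\right)\right)^{2}}{-373} = - \frac{\left(\frac{17}{16}\right)^{2}}{373} = \left(- \frac{1}{373}\right) \frac{289}{256} = - \frac{289}{95488}$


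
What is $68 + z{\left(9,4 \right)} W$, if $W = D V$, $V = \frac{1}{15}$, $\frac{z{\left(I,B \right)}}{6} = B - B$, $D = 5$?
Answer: $68$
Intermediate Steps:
$z{\left(I,B \right)} = 0$ ($z{\left(I,B \right)} = 6 \left(B - B\right) = 6 \cdot 0 = 0$)
$V = \frac{1}{15} \approx 0.066667$
$W = \frac{1}{3}$ ($W = 5 \cdot \frac{1}{15} = \frac{1}{3} \approx 0.33333$)
$68 + z{\left(9,4 \right)} W = 68 + 0 \cdot \frac{1}{3} = 68 + 0 = 68$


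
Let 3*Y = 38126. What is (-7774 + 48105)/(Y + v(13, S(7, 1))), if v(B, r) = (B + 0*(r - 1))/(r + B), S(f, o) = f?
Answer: 2419860/762559 ≈ 3.1733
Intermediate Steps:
Y = 38126/3 (Y = (⅓)*38126 = 38126/3 ≈ 12709.)
v(B, r) = B/(B + r) (v(B, r) = (B + 0*(-1 + r))/(B + r) = (B + 0)/(B + r) = B/(B + r))
(-7774 + 48105)/(Y + v(13, S(7, 1))) = (-7774 + 48105)/(38126/3 + 13/(13 + 7)) = 40331/(38126/3 + 13/20) = 40331/(762559/60) = 40331*(60/762559) = 2419860/762559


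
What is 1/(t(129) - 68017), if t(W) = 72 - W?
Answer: -1/68074 ≈ -1.4690e-5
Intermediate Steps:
1/(t(129) - 68017) = 1/((72 - 1*129) - 68017) = 1/((72 - 129) - 68017) = 1/(-57 - 68017) = 1/(-68074) = -1/68074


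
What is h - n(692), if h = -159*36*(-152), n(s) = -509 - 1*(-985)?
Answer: 869572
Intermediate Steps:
n(s) = 476 (n(s) = -509 + 985 = 476)
h = 870048 (h = -5724*(-152) = 870048)
h - n(692) = 870048 - 1*476 = 870048 - 476 = 869572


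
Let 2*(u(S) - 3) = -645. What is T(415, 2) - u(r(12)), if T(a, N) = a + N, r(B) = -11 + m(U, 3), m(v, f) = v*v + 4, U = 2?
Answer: 1473/2 ≈ 736.50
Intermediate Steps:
m(v, f) = 4 + v² (m(v, f) = v² + 4 = 4 + v²)
r(B) = -3 (r(B) = -11 + (4 + 2²) = -11 + (4 + 4) = -11 + 8 = -3)
T(a, N) = N + a
u(S) = -639/2 (u(S) = 3 + (½)*(-645) = 3 - 645/2 = -639/2)
T(415, 2) - u(r(12)) = (2 + 415) - 1*(-639/2) = 417 + 639/2 = 1473/2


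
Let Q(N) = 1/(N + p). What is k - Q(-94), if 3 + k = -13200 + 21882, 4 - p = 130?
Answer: 1909381/220 ≈ 8679.0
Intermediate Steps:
p = -126 (p = 4 - 1*130 = 4 - 130 = -126)
k = 8679 (k = -3 + (-13200 + 21882) = -3 + 8682 = 8679)
Q(N) = 1/(-126 + N) (Q(N) = 1/(N - 126) = 1/(-126 + N))
k - Q(-94) = 8679 - 1/(-126 - 94) = 8679 - 1/(-220) = 8679 - 1*(-1/220) = 8679 + 1/220 = 1909381/220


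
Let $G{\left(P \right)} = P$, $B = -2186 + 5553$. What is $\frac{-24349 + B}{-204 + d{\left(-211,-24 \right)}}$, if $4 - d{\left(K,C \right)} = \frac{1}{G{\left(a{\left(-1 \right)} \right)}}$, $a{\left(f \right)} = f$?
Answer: $\frac{20982}{199} \approx 105.44$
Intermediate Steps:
$B = 3367$
$d{\left(K,C \right)} = 5$ ($d{\left(K,C \right)} = 4 - \frac{1}{-1} = 4 - -1 = 4 + 1 = 5$)
$\frac{-24349 + B}{-204 + d{\left(-211,-24 \right)}} = \frac{-24349 + 3367}{-204 + 5} = - \frac{20982}{-199} = \left(-20982\right) \left(- \frac{1}{199}\right) = \frac{20982}{199}$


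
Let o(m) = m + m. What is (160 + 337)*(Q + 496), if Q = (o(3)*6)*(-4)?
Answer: 174944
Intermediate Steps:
o(m) = 2*m
Q = -144 (Q = ((2*3)*6)*(-4) = (6*6)*(-4) = 36*(-4) = -144)
(160 + 337)*(Q + 496) = (160 + 337)*(-144 + 496) = 497*352 = 174944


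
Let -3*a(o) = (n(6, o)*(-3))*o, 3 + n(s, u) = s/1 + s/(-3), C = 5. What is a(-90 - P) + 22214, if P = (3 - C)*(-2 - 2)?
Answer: 22116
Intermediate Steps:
n(s, u) = -3 + 2*s/3 (n(s, u) = -3 + (s/1 + s/(-3)) = -3 + (s*1 + s*(-⅓)) = -3 + (s - s/3) = -3 + 2*s/3)
P = 8 (P = (3 - 1*5)*(-2 - 2) = (3 - 5)*(-4) = -2*(-4) = 8)
a(o) = o (a(o) = -(-3 + (⅔)*6)*(-3)*o/3 = -(-3 + 4)*(-3)*o/3 = -1*(-3)*o/3 = -(-1)*o = o)
a(-90 - P) + 22214 = (-90 - 1*8) + 22214 = (-90 - 8) + 22214 = -98 + 22214 = 22116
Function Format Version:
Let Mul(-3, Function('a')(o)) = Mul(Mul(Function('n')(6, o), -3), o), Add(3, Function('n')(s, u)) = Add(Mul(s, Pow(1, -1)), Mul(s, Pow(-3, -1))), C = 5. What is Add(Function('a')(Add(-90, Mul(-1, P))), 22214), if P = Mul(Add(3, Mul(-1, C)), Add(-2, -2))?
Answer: 22116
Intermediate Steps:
Function('n')(s, u) = Add(-3, Mul(Rational(2, 3), s)) (Function('n')(s, u) = Add(-3, Add(Mul(s, Pow(1, -1)), Mul(s, Pow(-3, -1)))) = Add(-3, Add(Mul(s, 1), Mul(s, Rational(-1, 3)))) = Add(-3, Add(s, Mul(Rational(-1, 3), s))) = Add(-3, Mul(Rational(2, 3), s)))
P = 8 (P = Mul(Add(3, Mul(-1, 5)), Add(-2, -2)) = Mul(Add(3, -5), -4) = Mul(-2, -4) = 8)
Function('a')(o) = o (Function('a')(o) = Mul(Rational(-1, 3), Mul(Mul(Add(-3, Mul(Rational(2, 3), 6)), -3), o)) = Mul(Rational(-1, 3), Mul(Mul(Add(-3, 4), -3), o)) = Mul(Rational(-1, 3), Mul(Mul(1, -3), o)) = Mul(Rational(-1, 3), Mul(-3, o)) = o)
Add(Function('a')(Add(-90, Mul(-1, P))), 22214) = Add(Add(-90, Mul(-1, 8)), 22214) = Add(Add(-90, -8), 22214) = Add(-98, 22214) = 22116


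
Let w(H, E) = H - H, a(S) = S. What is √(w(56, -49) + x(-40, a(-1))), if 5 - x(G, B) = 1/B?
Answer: √6 ≈ 2.4495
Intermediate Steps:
x(G, B) = 5 - 1/B
w(H, E) = 0
√(w(56, -49) + x(-40, a(-1))) = √(0 + (5 - 1/(-1))) = √(0 + (5 - 1*(-1))) = √(0 + (5 + 1)) = √(0 + 6) = √6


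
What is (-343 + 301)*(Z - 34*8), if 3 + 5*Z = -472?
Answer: 15414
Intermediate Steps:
Z = -95 (Z = -⅗ + (⅕)*(-472) = -⅗ - 472/5 = -95)
(-343 + 301)*(Z - 34*8) = (-343 + 301)*(-95 - 34*8) = -42*(-95 - 272) = -42*(-367) = 15414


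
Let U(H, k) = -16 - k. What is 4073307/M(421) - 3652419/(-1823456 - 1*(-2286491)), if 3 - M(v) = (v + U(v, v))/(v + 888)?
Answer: 822956390213696/608582335 ≈ 1.3523e+6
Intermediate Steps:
M(v) = 3 + 16/(888 + v) (M(v) = 3 - (v + (-16 - v))/(v + 888) = 3 - (-16)/(888 + v) = 3 + 16/(888 + v))
4073307/M(421) - 3652419/(-1823456 - 1*(-2286491)) = 4073307/(((2680 + 3*421)/(888 + 421))) - 3652419/(-1823456 - 1*(-2286491)) = 4073307/(((2680 + 1263)/1309)) - 3652419/(-1823456 + 2286491) = 4073307/(((1/1309)*3943)) - 3652419/463035 = 4073307/(3943/1309) - 3652419*1/463035 = 4073307*(1309/3943) - 1217473/154345 = 5331958863/3943 - 1217473/154345 = 822956390213696/608582335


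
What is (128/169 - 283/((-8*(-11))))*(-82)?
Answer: 1499083/7436 ≈ 201.60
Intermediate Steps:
(128/169 - 283/((-8*(-11))))*(-82) = (128*(1/169) - 283/88)*(-82) = (128/169 - 283*1/88)*(-82) = (128/169 - 283/88)*(-82) = -36563/14872*(-82) = 1499083/7436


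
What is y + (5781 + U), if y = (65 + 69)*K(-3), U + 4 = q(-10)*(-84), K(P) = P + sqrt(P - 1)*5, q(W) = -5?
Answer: 5795 + 1340*I ≈ 5795.0 + 1340.0*I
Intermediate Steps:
K(P) = P + 5*sqrt(-1 + P) (K(P) = P + sqrt(-1 + P)*5 = P + 5*sqrt(-1 + P))
U = 416 (U = -4 - 5*(-84) = -4 + 420 = 416)
y = -402 + 1340*I (y = (65 + 69)*(-3 + 5*sqrt(-1 - 3)) = 134*(-3 + 5*sqrt(-4)) = 134*(-3 + 5*(2*I)) = 134*(-3 + 10*I) = -402 + 1340*I ≈ -402.0 + 1340.0*I)
y + (5781 + U) = (-402 + 1340*I) + (5781 + 416) = (-402 + 1340*I) + 6197 = 5795 + 1340*I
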